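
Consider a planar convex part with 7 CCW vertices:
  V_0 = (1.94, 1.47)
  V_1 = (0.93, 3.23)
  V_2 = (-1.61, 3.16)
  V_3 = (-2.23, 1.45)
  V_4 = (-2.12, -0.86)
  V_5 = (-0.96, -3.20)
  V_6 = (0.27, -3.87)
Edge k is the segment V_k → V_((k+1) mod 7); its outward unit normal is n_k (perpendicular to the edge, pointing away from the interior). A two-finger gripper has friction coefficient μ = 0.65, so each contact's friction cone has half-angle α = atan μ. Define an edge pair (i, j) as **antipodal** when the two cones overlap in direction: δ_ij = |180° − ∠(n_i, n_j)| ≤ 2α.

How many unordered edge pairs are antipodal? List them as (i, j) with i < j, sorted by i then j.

count = 9; pairs: (0,2), (0,3), (0,4), (0,5), (1,4), (1,5), (2,6), (3,6), (4,6)

α = atan 0.65 = 33.02°;  2α = 66.05°
n_0 = (+0.8673, +0.4977)
n_1 = (-0.0275, +0.9996)
n_2 = (-0.9401, +0.3409)
n_3 = (-0.9989, -0.0476)
n_4 = (-0.8960, -0.4441)
n_5 = (-0.4784, -0.8782)
n_6 = (+0.9544, -0.2985)
  (0,1): δ = 118.27°  ·
  (0,2): δ = 49.78°  ✓
  (0,3): δ = 27.12°  ✓
  (0,4): δ = 3.48°  ✓
  (0,5): δ = 31.57°  ✓
  (0,6): δ = 132.78°  ·
  (1,2): δ = 111.51°  ·
  (1,3): δ = 88.85°  ·
  (1,4): δ = 65.21°  ✓
  (1,5): δ = 30.16°  ✓
  (1,6): δ = 71.06°  ·
  (2,3): δ = 157.34°  ·
  (2,4): δ = 133.70°  ·
  (2,5): δ = 98.65°  ·
  (2,6): δ = 2.56°  ✓
  (3,4): δ = 156.36°  ·
  (3,5): δ = 121.30°  ·
  (3,6): δ = 20.09°  ✓
  (4,5): δ = 144.95°  ·
  (4,6): δ = 43.74°  ✓
  (5,6): δ = 78.79°  ·
antipodal pairs: 9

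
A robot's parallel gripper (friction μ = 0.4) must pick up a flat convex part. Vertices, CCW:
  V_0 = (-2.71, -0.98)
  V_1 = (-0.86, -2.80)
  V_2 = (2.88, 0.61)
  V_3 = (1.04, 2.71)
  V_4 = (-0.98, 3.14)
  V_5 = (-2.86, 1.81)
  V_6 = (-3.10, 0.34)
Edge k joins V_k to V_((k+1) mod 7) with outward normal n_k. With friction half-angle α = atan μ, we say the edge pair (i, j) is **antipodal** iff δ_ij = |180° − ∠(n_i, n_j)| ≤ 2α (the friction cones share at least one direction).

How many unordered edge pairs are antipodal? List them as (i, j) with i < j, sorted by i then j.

count = 5; pairs: (0,2), (0,3), (1,4), (1,5), (2,6)

α = atan 0.4 = 21.80°;  2α = 43.60°
n_0 = (-0.7013, -0.7129)
n_1 = (+0.6738, -0.7390)
n_2 = (+0.7521, +0.6590)
n_3 = (+0.2082, +0.9781)
n_4 = (-0.5775, +0.8164)
n_5 = (-0.9869, +0.1611)
n_6 = (-0.9590, -0.2833)
  (0,1): δ = 93.11°  ·
  (0,2): δ = 4.24°  ✓
  (0,3): δ = 32.51°  ✓
  (0,4): δ = 79.81°  ·
  (0,5): δ = 125.26°  ·
  (0,6): δ = 150.99°  ·
  (1,2): δ = 91.13°  ·
  (1,3): δ = 54.37°  ·
  (1,4): δ = 7.08°  ✓
  (1,5): δ = 38.37°  ✓
  (1,6): δ = 64.10°  ·
  (2,3): δ = 143.24°  ·
  (2,4): δ = 95.95°  ·
  (2,5): δ = 50.50°  ·
  (2,6): δ = 24.76°  ✓
  (3,4): δ = 132.71°  ·
  (3,5): δ = 87.26°  ·
  (3,6): δ = 61.52°  ·
  (4,5): δ = 134.55°  ·
  (4,6): δ = 108.82°  ·
  (5,6): δ = 154.27°  ·
antipodal pairs: 5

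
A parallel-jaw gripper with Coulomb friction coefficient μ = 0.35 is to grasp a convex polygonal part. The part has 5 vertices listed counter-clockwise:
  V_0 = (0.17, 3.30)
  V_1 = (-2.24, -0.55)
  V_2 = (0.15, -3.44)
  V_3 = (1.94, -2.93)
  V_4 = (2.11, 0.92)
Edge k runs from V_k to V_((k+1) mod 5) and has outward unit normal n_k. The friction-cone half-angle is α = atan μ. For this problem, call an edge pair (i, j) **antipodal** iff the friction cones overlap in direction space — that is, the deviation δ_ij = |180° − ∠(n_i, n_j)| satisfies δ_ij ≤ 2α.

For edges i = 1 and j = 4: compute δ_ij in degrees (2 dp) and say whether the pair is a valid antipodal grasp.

α = atan 0.35 = 19.29°;  2α = 38.58°
edge 1: e_1 = (+2.39, -2.89);  n_1 = (-0.7706, -0.6373)
edge 4: e_4 = (-1.94, +2.38);  n_4 = (+0.7751, +0.6318)
∠(n_1, n_4) = 179.59°
δ = |180° − 179.59°| = 0.41°
0.41° ≤ 2α = 38.58°  →  valid

δ = 0.41°, valid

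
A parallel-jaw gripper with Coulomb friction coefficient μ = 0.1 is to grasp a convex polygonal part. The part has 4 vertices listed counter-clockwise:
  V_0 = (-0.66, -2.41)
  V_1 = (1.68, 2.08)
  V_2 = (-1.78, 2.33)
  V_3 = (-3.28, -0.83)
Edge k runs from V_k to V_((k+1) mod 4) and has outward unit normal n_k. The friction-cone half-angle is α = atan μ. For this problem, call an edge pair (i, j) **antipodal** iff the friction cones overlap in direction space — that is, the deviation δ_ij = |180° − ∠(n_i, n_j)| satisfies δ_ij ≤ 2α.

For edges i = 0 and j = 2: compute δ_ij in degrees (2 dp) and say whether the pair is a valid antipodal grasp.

δ = 2.13°, valid

α = atan 0.1 = 5.71°;  2α = 11.42°
edge 0: e_0 = (+2.34, +4.49);  n_0 = (+0.8868, -0.4622)
edge 2: e_2 = (-1.50, -3.16);  n_2 = (-0.9034, +0.4288)
∠(n_0, n_2) = 177.87°
δ = |180° − 177.87°| = 2.13°
2.13° ≤ 2α = 11.42°  →  valid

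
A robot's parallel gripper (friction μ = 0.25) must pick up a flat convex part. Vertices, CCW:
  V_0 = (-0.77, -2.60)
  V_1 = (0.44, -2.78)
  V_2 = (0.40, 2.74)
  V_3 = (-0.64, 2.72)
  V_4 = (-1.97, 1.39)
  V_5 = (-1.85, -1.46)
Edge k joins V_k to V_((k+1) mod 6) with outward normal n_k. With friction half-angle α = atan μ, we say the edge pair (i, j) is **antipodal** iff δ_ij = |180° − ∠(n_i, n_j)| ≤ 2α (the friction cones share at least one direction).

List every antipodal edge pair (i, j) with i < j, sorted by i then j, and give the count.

count = 2; pairs: (0,2), (1,4)

α = atan 0.25 = 14.04°;  2α = 28.07°
n_0 = (-0.1471, -0.9891)
n_1 = (+1.0000, +0.0072)
n_2 = (-0.0192, +0.9998)
n_3 = (-0.7071, +0.7071)
n_4 = (-0.9991, -0.0421)
n_5 = (-0.7260, -0.6877)
  (0,1): δ = 81.12°  ·
  (0,2): δ = 9.56°  ✓
  (0,3): δ = 53.46°  ·
  (0,4): δ = 100.87°  ·
  (0,5): δ = 141.91°  ·
  (1,2): δ = 89.31°  ·
  (1,3): δ = 45.42°  ·
  (1,4): δ = 2.00°  ✓
  (1,5): δ = 43.04°  ·
  (2,3): δ = 136.10°  ·
  (2,4): δ = 88.69°  ·
  (2,5): δ = 47.65°  ·
  (3,4): δ = 132.59°  ·
  (3,5): δ = 91.55°  ·
  (4,5): δ = 138.96°  ·
antipodal pairs: 2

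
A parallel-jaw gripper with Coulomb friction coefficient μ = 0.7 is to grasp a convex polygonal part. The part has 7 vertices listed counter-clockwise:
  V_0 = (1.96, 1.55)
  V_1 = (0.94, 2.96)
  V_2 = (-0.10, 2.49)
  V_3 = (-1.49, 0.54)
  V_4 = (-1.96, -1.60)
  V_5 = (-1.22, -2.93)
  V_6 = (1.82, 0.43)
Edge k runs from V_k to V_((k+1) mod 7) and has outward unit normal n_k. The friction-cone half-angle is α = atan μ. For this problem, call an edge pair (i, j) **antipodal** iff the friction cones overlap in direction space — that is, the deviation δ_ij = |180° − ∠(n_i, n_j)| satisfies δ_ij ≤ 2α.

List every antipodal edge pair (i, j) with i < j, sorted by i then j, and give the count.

count = 9; pairs: (0,3), (0,4), (1,5), (1,6), (2,5), (2,6), (3,5), (3,6), (4,6)

α = atan 0.7 = 34.99°;  2α = 69.98°
n_0 = (+0.8102, +0.5861)
n_1 = (-0.4118, +0.9113)
n_2 = (-0.8143, +0.5804)
n_3 = (-0.9767, +0.2145)
n_4 = (-0.8738, -0.4862)
n_5 = (+0.7415, -0.6709)
n_6 = (+0.9923, -0.1240)
  (0,1): δ = 101.56°  ·
  (0,2): δ = 71.36°  ·
  (0,3): δ = 48.27°  ✓
  (0,4): δ = 6.79°  ✓
  (0,5): δ = 101.98°  ·
  (0,6): δ = 136.99°  ·
  (1,2): δ = 149.80°  ·
  (1,3): δ = 126.71°  ·
  (1,4): δ = 85.23°  ·
  (1,5): δ = 23.54°  ✓
  (1,6): δ = 58.56°  ✓
  (2,3): δ = 156.90°  ·
  (2,4): δ = 115.43°  ·
  (2,5): δ = 6.66°  ✓
  (2,6): δ = 28.36°  ✓
  (3,4): δ = 138.52°  ·
  (3,5): δ = 29.75°  ✓
  (3,6): δ = 5.26°  ✓
  (4,5): δ = 71.23°  ·
  (4,6): δ = 36.22°  ✓
  (5,6): δ = 144.99°  ·
antipodal pairs: 9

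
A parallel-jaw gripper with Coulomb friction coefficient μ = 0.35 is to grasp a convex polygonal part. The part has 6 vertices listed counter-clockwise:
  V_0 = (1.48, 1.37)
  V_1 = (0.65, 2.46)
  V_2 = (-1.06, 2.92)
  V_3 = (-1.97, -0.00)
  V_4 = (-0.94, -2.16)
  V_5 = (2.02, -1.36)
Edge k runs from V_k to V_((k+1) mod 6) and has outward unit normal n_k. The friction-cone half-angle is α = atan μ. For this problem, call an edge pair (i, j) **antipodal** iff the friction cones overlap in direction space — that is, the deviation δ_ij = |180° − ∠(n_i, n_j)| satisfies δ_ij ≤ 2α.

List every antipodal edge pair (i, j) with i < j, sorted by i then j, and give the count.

α = atan 0.35 = 19.29°;  2α = 38.58°
n_0 = (+0.7956, +0.6058)
n_1 = (+0.2598, +0.9657)
n_2 = (-0.9547, +0.2975)
n_3 = (-0.9026, -0.4304)
n_4 = (+0.2609, -0.9654)
n_5 = (+0.9810, +0.1940)
  (0,1): δ = 142.34°  ·
  (0,2): δ = 54.60°  ·
  (0,3): δ = 11.79°  ✓
  (0,4): δ = 67.84°  ·
  (0,5): δ = 153.90°  ·
  (1,2): δ = 92.25°  ·
  (1,3): δ = 49.45°  ·
  (1,4): δ = 30.18°  ✓
  (1,5): δ = 116.25°  ·
  (2,3): δ = 137.20°  ·
  (2,4): δ = 57.57°  ·
  (2,5): δ = 28.50°  ✓
  (3,4): δ = 100.37°  ·
  (3,5): δ = 14.31°  ✓
  (4,5): δ = 93.94°  ·
antipodal pairs: 4

count = 4; pairs: (0,3), (1,4), (2,5), (3,5)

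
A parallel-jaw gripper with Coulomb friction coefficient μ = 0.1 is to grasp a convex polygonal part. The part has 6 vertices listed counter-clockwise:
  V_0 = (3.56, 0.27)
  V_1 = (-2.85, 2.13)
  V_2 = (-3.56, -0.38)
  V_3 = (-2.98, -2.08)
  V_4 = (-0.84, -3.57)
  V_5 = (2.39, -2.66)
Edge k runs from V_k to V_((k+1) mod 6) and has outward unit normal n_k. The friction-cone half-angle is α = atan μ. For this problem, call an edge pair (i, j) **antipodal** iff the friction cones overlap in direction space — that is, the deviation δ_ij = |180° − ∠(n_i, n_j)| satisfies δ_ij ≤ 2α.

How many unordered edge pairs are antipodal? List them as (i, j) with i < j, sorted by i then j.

α = atan 0.1 = 5.71°;  2α = 11.42°
n_0 = (+0.2787, +0.9604)
n_1 = (-0.9622, +0.2722)
n_2 = (-0.9464, -0.3229)
n_3 = (-0.5714, -0.8207)
n_4 = (+0.2712, -0.9625)
n_5 = (+0.9287, -0.3708)
  (0,1): δ = 89.61°  ·
  (0,2): δ = 54.98°  ·
  (0,3): δ = 18.67°  ·
  (0,4): δ = 31.92°  ·
  (0,5): δ = 84.41°  ·
  (1,2): δ = 145.37°  ·
  (1,3): δ = 109.05°  ·
  (1,4): δ = 58.47°  ·
  (1,5): δ = 5.97°  ✓
  (2,3): δ = 143.69°  ·
  (2,4): δ = 93.10°  ·
  (2,5): δ = 40.61°  ·
  (3,4): δ = 129.42°  ·
  (3,5): δ = 76.92°  ·
  (4,5): δ = 127.50°  ·
antipodal pairs: 1

count = 1; pairs: (1,5)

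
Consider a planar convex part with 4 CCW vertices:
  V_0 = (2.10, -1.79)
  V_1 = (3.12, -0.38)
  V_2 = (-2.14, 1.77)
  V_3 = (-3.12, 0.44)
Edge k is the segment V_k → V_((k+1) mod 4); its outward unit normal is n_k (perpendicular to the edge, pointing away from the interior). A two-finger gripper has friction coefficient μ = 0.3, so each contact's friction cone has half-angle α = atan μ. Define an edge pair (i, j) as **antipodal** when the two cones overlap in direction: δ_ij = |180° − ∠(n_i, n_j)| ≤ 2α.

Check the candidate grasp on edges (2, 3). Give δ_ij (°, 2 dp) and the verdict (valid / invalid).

δ = 76.75°, invalid

α = atan 0.3 = 16.70°;  2α = 33.40°
edge 2: e_2 = (-0.98, -1.33);  n_2 = (-0.8051, +0.5932)
edge 3: e_3 = (+5.22, -2.23);  n_3 = (-0.3929, -0.9196)
∠(n_2, n_3) = 103.25°
δ = |180° − 103.25°| = 76.75°
76.75° > 2α = 33.40°  →  invalid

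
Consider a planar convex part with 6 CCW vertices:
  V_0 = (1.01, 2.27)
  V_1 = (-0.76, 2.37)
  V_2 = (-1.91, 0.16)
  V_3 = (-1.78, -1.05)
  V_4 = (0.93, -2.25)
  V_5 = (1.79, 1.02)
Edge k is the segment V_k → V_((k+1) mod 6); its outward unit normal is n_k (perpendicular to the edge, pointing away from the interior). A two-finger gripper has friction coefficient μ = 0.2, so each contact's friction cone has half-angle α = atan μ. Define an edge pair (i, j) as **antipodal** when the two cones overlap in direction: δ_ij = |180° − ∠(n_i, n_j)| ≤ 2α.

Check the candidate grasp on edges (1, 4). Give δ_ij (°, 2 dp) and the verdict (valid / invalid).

δ = 12.76°, valid

α = atan 0.2 = 11.31°;  2α = 22.62°
edge 1: e_1 = (-1.15, -2.21);  n_1 = (-0.8871, +0.4616)
edge 4: e_4 = (+0.86, +3.27);  n_4 = (+0.9671, -0.2543)
∠(n_1, n_4) = 167.24°
δ = |180° − 167.24°| = 12.76°
12.76° ≤ 2α = 22.62°  →  valid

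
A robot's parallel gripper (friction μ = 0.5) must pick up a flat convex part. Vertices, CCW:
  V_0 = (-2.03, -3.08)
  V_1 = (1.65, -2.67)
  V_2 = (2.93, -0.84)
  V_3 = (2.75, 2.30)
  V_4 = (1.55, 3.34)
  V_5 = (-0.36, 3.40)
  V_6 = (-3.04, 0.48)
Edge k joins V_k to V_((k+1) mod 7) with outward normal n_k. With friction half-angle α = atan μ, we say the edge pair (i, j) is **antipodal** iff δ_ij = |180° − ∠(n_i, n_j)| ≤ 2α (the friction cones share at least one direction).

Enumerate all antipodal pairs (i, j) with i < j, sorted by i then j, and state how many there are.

count = 8; pairs: (0,3), (0,4), (0,5), (1,5), (1,6), (2,5), (2,6), (3,6)

α = atan 0.5 = 26.57°;  2α = 53.13°
n_0 = (+0.1107, -0.9939)
n_1 = (+0.8194, -0.5732)
n_2 = (+0.9984, +0.0572)
n_3 = (+0.6549, +0.7557)
n_4 = (+0.0314, +0.9995)
n_5 = (-0.7367, +0.6762)
n_6 = (-0.9620, -0.2729)
  (0,1): δ = 131.33°  ·
  (0,2): δ = 93.08°  ·
  (0,3): δ = 47.27°  ✓
  (0,4): δ = 8.16°  ✓
  (0,5): δ = 41.10°  ✓
  (0,6): δ = 99.48°  ·
  (1,2): δ = 141.75°  ·
  (1,3): δ = 95.94°  ·
  (1,4): δ = 56.83°  ·
  (1,5): δ = 7.57°  ✓
  (1,6): δ = 50.81°  ✓
  (2,3): δ = 134.20°  ·
  (2,4): δ = 95.08°  ·
  (2,5): δ = 45.83°  ✓
  (2,6): δ = 12.56°  ✓
  (3,4): δ = 140.88°  ·
  (3,5): δ = 91.63°  ·
  (3,6): δ = 33.25°  ✓
  (4,5): δ = 130.75°  ·
  (4,6): δ = 72.36°  ·
  (5,6): δ = 121.61°  ·
antipodal pairs: 8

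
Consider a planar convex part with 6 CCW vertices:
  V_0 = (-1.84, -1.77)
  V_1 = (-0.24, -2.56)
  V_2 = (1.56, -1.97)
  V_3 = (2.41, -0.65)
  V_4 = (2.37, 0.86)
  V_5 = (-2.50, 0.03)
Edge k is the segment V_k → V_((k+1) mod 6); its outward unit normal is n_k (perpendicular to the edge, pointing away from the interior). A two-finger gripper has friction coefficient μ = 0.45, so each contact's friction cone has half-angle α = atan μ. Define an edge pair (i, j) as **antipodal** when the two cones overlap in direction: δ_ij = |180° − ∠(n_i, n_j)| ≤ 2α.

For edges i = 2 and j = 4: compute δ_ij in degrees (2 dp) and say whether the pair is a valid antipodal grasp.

α = atan 0.45 = 24.23°;  2α = 48.46°
edge 2: e_2 = (+0.85, +1.32);  n_2 = (+0.8408, -0.5414)
edge 4: e_4 = (-4.87, -0.83);  n_4 = (-0.1680, +0.9858)
∠(n_2, n_4) = 132.45°
δ = |180° − 132.45°| = 47.55°
47.55° ≤ 2α = 48.46°  →  valid

δ = 47.55°, valid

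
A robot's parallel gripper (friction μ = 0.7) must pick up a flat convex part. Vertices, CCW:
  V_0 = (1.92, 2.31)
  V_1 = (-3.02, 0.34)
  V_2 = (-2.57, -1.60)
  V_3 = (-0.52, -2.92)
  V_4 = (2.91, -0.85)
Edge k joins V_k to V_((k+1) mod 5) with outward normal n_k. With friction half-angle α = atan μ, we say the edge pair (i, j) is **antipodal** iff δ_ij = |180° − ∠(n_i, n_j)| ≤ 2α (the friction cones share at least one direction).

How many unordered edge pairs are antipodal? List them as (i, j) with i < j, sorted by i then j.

count = 4; pairs: (0,2), (0,3), (1,4), (2,4)

α = atan 0.7 = 34.99°;  2α = 69.98°
n_0 = (-0.3704, +0.9289)
n_1 = (-0.9741, -0.2260)
n_2 = (-0.5414, -0.8408)
n_3 = (+0.5167, -0.8562)
n_4 = (+0.9543, +0.2990)
  (0,1): δ = 98.68°  ·
  (0,2): δ = 54.52°  ✓
  (0,3): δ = 9.37°  ✓
  (0,4): δ = 85.65°  ·
  (1,2): δ = 135.84°  ·
  (1,3): δ = 71.95°  ·
  (1,4): δ = 4.34°  ✓
  (2,3): δ = 116.11°  ·
  (2,4): δ = 39.83°  ✓
  (3,4): δ = 103.72°  ·
antipodal pairs: 4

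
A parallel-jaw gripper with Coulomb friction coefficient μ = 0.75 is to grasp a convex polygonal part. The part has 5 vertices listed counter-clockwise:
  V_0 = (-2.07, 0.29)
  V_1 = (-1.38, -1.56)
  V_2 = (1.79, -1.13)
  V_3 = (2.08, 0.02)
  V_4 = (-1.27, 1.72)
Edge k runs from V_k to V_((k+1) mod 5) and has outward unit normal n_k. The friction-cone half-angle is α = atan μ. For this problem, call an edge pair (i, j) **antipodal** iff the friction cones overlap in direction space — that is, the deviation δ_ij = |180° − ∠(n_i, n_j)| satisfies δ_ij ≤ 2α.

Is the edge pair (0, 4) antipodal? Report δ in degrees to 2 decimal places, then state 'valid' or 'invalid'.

δ = 130.32°, invalid

α = atan 0.75 = 36.87°;  2α = 73.74°
edge 0: e_0 = (+0.69, -1.85);  n_0 = (-0.9370, -0.3495)
edge 4: e_4 = (-0.80, -1.43);  n_4 = (-0.8727, +0.4882)
∠(n_0, n_4) = 49.68°
δ = |180° − 49.68°| = 130.32°
130.32° > 2α = 73.74°  →  invalid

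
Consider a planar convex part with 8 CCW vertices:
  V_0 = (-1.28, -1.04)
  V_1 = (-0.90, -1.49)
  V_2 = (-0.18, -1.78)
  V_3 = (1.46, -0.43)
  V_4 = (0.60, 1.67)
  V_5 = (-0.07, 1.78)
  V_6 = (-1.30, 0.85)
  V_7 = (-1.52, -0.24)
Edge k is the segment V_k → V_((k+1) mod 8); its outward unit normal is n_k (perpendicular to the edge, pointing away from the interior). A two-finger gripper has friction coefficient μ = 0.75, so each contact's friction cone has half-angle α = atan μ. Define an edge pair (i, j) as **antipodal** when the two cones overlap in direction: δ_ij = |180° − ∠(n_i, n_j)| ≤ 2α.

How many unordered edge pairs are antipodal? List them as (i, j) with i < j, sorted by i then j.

count = 12; pairs: (0,3), (0,4), (1,3), (1,4), (1,5), (2,4), (2,5), (2,6), (2,7), (3,6), (3,7), (4,7)

α = atan 0.75 = 36.87°;  2α = 73.74°
n_0 = (-0.7640, -0.6452)
n_1 = (-0.3736, -0.9276)
n_2 = (+0.6355, -0.7721)
n_3 = (+0.9254, +0.3790)
n_4 = (+0.1620, +0.9868)
n_5 = (-0.6031, +0.7977)
n_6 = (-0.9802, +0.1978)
n_7 = (-0.9578, -0.2873)
  (0,1): δ = 152.12°  ·
  (0,2): δ = 90.72°  ·
  (0,3): δ = 17.91°  ✓
  (0,4): δ = 40.50°  ✓
  (0,5): δ = 86.91°  ·
  (0,6): δ = 128.41°  ·
  (0,7): δ = 156.52°  ·
  (1,2): δ = 118.60°  ·
  (1,3): δ = 45.79°  ✓
  (1,4): δ = 12.61°  ✓
  (1,5): δ = 59.03°  ✓
  (1,6): δ = 100.53°  ·
  (1,7): δ = 128.64°  ·
  (2,3): δ = 107.19°  ·
  (2,4): δ = 48.78°  ✓
  (2,5): δ = 2.37°  ✓
  (2,6): δ = 39.13°  ✓
  (2,7): δ = 67.24°  ✓
  (3,4): δ = 121.59°  ·
  (3,5): δ = 75.18°  ·
  (3,6): δ = 33.68°  ✓
  (3,7): δ = 5.57°  ✓
  (4,5): δ = 133.58°  ·
  (4,6): δ = 92.09°  ·
  (4,7): δ = 63.98°  ✓
  (5,6): δ = 138.50°  ·
  (5,7): δ = 110.39°  ·
  (6,7): δ = 151.89°  ·
antipodal pairs: 12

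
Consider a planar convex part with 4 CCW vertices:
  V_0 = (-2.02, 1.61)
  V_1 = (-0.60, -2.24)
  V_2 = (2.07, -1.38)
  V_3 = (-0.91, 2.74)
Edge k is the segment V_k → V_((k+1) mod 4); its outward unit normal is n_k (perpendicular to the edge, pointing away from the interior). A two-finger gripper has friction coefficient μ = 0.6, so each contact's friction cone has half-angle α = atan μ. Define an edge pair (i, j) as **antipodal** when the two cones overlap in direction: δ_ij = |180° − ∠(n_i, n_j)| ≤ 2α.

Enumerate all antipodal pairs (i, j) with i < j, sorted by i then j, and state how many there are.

count = 2; pairs: (0,2), (1,3)

α = atan 0.6 = 30.96°;  2α = 61.93°
n_0 = (-0.9382, -0.3460)
n_1 = (+0.3066, -0.9518)
n_2 = (+0.8103, +0.5861)
n_3 = (-0.7134, +0.7008)
  (0,1): δ = 92.39°  ·
  (0,2): δ = 15.63°  ✓
  (0,3): δ = 115.27°  ·
  (1,2): δ = 71.98°  ·
  (1,3): δ = 27.66°  ✓
  (2,3): δ = 80.37°  ·
antipodal pairs: 2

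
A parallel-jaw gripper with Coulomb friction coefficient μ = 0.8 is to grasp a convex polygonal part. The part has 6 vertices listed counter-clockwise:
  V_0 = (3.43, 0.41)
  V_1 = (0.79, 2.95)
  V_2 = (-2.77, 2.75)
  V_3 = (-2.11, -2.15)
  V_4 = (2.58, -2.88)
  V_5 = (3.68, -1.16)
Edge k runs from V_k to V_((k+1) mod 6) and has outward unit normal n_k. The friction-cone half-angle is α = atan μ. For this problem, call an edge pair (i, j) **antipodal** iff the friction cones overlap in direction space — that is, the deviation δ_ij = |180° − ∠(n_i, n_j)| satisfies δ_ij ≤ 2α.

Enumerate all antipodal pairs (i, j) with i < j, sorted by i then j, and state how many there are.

count = 7; pairs: (0,2), (0,3), (1,3), (1,4), (2,4), (2,5), (3,5)

α = atan 0.8 = 38.66°;  2α = 77.32°
n_0 = (+0.6933, +0.7206)
n_1 = (-0.0561, +0.9984)
n_2 = (-0.9911, -0.1335)
n_3 = (-0.1538, -0.9881)
n_4 = (+0.8424, -0.5388)
n_5 = (+0.9876, +0.1573)
  (0,1): δ = 132.89°  ·
  (0,2): δ = 38.43°  ✓
  (0,3): δ = 35.05°  ✓
  (0,4): δ = 101.29°  ·
  (0,5): δ = 142.94°  ·
  (1,2): δ = 85.54°  ·
  (1,3): δ = 12.06°  ✓
  (1,4): δ = 54.18°  ✓
  (1,5): δ = 95.83°  ·
  (2,3): δ = 106.52°  ·
  (2,4): δ = 40.27°  ✓
  (2,5): δ = 1.38°  ✓
  (3,4): δ = 113.75°  ·
  (3,5): δ = 72.11°  ✓
  (4,5): δ = 138.35°  ·
antipodal pairs: 7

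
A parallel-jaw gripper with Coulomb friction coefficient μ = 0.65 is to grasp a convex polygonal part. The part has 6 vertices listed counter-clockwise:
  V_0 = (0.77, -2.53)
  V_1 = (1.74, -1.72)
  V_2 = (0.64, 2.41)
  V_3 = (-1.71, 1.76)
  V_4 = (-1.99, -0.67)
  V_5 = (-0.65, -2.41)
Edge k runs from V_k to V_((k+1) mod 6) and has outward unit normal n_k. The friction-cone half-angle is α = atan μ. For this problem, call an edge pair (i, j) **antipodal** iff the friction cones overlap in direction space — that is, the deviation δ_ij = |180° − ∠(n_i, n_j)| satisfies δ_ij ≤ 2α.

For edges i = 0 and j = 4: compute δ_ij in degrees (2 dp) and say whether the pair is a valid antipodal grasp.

α = atan 0.65 = 33.02°;  2α = 66.05°
edge 0: e_0 = (+0.97, +0.81);  n_0 = (+0.6410, -0.7676)
edge 4: e_4 = (+1.34, -1.74);  n_4 = (-0.7923, -0.6102)
∠(n_0, n_4) = 92.26°
δ = |180° − 92.26°| = 87.74°
87.74° > 2α = 66.05°  →  invalid

δ = 87.74°, invalid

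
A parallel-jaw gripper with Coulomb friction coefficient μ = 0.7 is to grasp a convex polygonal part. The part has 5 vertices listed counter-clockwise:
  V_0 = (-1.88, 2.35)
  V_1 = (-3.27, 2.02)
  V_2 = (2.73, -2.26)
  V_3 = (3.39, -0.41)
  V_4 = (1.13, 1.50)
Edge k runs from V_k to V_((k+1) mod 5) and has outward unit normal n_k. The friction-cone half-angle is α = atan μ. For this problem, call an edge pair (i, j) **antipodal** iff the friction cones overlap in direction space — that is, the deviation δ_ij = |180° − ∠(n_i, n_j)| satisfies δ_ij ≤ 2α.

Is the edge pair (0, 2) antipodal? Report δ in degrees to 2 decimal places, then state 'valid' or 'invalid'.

δ = 57.01°, valid

α = atan 0.7 = 34.99°;  2α = 69.98°
edge 0: e_0 = (-1.39, -0.33);  n_0 = (-0.2310, +0.9730)
edge 2: e_2 = (+0.66, +1.85);  n_2 = (+0.9419, -0.3360)
∠(n_0, n_2) = 122.99°
δ = |180° − 122.99°| = 57.01°
57.01° ≤ 2α = 69.98°  →  valid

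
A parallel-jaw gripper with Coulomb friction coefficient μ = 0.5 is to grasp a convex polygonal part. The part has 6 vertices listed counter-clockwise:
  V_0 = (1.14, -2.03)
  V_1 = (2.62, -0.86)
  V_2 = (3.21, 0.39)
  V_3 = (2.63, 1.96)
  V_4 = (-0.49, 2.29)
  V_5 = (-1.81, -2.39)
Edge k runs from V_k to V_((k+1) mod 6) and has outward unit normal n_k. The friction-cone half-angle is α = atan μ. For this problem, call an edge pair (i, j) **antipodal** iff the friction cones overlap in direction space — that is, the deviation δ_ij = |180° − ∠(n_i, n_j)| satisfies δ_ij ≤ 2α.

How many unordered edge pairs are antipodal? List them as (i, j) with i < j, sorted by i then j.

count = 5; pairs: (0,3), (0,4), (1,4), (2,4), (3,5)

α = atan 0.5 = 26.57°;  2α = 53.13°
n_0 = (+0.6202, -0.7845)
n_1 = (+0.9043, -0.4268)
n_2 = (+0.9380, +0.3465)
n_3 = (+0.1052, +0.9945)
n_4 = (-0.9624, +0.2715)
n_5 = (+0.1211, -0.9926)
  (0,1): δ = 153.60°  ·
  (0,2): δ = 108.05°  ·
  (0,3): δ = 44.37°  ✓
  (0,4): δ = 35.92°  ✓
  (0,5): δ = 148.63°  ·
  (1,2): δ = 134.46°  ·
  (1,3): δ = 70.77°  ·
  (1,4): δ = 9.52°  ✓
  (1,5): δ = 122.22°  ·
  (2,3): δ = 116.31°  ·
  (2,4): δ = 36.03°  ✓
  (2,5): δ = 76.68°  ·
  (3,4): δ = 99.71°  ·
  (3,5): δ = 13.00°  ✓
  (4,5): δ = 67.29°  ·
antipodal pairs: 5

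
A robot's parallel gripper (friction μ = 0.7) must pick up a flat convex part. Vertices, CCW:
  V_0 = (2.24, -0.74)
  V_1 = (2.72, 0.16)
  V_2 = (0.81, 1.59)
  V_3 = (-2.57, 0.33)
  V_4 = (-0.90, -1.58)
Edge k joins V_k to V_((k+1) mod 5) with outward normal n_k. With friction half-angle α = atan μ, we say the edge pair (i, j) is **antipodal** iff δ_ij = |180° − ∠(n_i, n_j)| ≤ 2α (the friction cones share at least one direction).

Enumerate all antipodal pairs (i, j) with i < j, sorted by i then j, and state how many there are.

α = atan 0.7 = 34.99°;  2α = 69.98°
n_0 = (+0.8824, -0.4706)
n_1 = (+0.5993, +0.8005)
n_2 = (-0.3493, +0.9370)
n_3 = (-0.7528, -0.6582)
n_4 = (+0.2584, -0.9660)
  (0,1): δ = 98.75°  ·
  (0,2): δ = 41.48°  ✓
  (0,3): δ = 69.24°  ✓
  (0,4): δ = 133.05°  ·
  (1,2): δ = 122.73°  ·
  (1,3): δ = 12.01°  ✓
  (1,4): δ = 51.80°  ✓
  (2,3): δ = 69.28°  ✓
  (2,4): δ = 5.47°  ✓
  (3,4): δ = 116.19°  ·
antipodal pairs: 6

count = 6; pairs: (0,2), (0,3), (1,3), (1,4), (2,3), (2,4)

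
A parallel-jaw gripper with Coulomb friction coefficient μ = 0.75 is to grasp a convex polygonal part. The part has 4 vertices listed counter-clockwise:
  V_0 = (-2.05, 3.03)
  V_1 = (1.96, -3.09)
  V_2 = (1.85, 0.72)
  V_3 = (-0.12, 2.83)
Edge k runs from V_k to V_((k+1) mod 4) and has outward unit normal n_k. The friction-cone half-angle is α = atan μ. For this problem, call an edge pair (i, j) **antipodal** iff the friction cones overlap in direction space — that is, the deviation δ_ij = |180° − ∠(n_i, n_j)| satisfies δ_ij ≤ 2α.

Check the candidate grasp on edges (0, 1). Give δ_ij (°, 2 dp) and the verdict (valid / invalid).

δ = 31.58°, valid

α = atan 0.75 = 36.87°;  2α = 73.74°
edge 0: e_0 = (+4.01, -6.12);  n_0 = (-0.8364, -0.5481)
edge 1: e_1 = (-0.11, +3.81);  n_1 = (+0.9996, +0.0289)
∠(n_0, n_1) = 148.42°
δ = |180° − 148.42°| = 31.58°
31.58° ≤ 2α = 73.74°  →  valid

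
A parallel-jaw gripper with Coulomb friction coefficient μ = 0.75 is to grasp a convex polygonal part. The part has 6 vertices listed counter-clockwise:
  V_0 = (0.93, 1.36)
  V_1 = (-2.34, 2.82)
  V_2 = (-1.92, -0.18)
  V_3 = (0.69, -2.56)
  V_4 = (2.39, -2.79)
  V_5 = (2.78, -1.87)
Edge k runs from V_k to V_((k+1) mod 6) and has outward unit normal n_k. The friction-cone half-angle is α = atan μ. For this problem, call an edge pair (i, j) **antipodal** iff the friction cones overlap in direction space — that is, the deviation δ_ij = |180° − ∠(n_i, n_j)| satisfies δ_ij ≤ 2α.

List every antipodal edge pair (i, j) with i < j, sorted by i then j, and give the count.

count = 8; pairs: (0,1), (0,2), (0,3), (1,4), (1,5), (2,4), (2,5), (3,5)

α = atan 0.75 = 36.87°;  2α = 73.74°
n_0 = (+0.4077, +0.9131)
n_1 = (-0.9903, -0.1386)
n_2 = (-0.6738, -0.7389)
n_3 = (-0.1341, -0.9910)
n_4 = (+0.9207, -0.3903)
n_5 = (+0.8677, +0.4970)
  (0,1): δ = 57.97°  ✓
  (0,2): δ = 18.30°  ✓
  (0,3): δ = 16.35°  ✓
  (0,4): δ = 91.09°  ·
  (0,5): δ = 143.86°  ·
  (1,2): δ = 140.33°  ·
  (1,3): δ = 105.67°  ·
  (1,4): δ = 30.94°  ✓
  (1,5): δ = 21.83°  ✓
  (2,3): δ = 145.34°  ·
  (2,4): δ = 70.61°  ✓
  (2,5): δ = 17.84°  ✓
  (3,4): δ = 105.27°  ·
  (3,5): δ = 52.49°  ✓
  (4,5): δ = 127.23°  ·
antipodal pairs: 8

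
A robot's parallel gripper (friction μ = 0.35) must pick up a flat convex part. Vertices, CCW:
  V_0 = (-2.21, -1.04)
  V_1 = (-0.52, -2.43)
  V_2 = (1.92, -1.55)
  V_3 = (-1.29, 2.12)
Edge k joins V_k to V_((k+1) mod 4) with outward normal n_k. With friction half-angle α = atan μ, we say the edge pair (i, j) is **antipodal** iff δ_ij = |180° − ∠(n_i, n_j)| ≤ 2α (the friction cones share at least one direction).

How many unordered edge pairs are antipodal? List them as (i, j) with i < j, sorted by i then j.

α = atan 0.35 = 19.29°;  2α = 38.58°
n_0 = (-0.6352, -0.7723)
n_1 = (+0.3393, -0.9407)
n_2 = (+0.7527, +0.6584)
n_3 = (-0.9601, +0.2795)
  (0,1): δ = 120.73°  ·
  (0,2): δ = 9.39°  ✓
  (0,3): δ = 113.20°  ·
  (1,2): δ = 68.66°  ·
  (1,3): δ = 53.94°  ·
  (2,3): δ = 57.41°  ·
antipodal pairs: 1

count = 1; pairs: (0,2)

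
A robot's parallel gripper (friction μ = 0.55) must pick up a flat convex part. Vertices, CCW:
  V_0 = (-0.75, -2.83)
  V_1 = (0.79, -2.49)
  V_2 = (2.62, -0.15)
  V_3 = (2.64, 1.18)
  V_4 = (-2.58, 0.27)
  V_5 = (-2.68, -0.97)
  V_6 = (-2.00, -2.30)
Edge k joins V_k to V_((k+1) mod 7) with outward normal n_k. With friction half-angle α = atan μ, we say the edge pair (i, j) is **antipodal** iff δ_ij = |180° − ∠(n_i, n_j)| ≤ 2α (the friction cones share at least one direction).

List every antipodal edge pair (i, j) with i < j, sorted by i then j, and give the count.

α = atan 0.55 = 28.81°;  2α = 57.62°
n_0 = (+0.2156, -0.9765)
n_1 = (+0.7877, -0.6160)
n_2 = (+0.9999, -0.0150)
n_3 = (-0.1717, +0.9851)
n_4 = (-0.9968, +0.0804)
n_5 = (-0.8904, -0.4552)
n_6 = (-0.3904, -0.9207)
  (0,1): δ = 140.48°  ·
  (0,2): δ = 103.31°  ·
  (0,3): δ = 2.56°  ✓
  (0,4): δ = 72.94°  ·
  (0,5): δ = 104.63°  ·
  (0,6): δ = 144.57°  ·
  (1,2): δ = 142.83°  ·
  (1,3): δ = 42.08°  ✓
  (1,4): δ = 33.42°  ✓
  (1,5): δ = 65.11°  ·
  (1,6): δ = 105.05°  ·
  (2,3): δ = 79.25°  ·
  (2,4): δ = 3.75°  ✓
  (2,5): δ = 27.94°  ✓
  (2,6): δ = 67.88°  ·
  (3,4): δ = 104.50°  ·
  (3,5): δ = 72.81°  ·
  (3,6): δ = 32.87°  ✓
  (4,5): δ = 148.31°  ·
  (4,6): δ = 108.37°  ·
  (5,6): δ = 140.06°  ·
antipodal pairs: 6

count = 6; pairs: (0,3), (1,3), (1,4), (2,4), (2,5), (3,6)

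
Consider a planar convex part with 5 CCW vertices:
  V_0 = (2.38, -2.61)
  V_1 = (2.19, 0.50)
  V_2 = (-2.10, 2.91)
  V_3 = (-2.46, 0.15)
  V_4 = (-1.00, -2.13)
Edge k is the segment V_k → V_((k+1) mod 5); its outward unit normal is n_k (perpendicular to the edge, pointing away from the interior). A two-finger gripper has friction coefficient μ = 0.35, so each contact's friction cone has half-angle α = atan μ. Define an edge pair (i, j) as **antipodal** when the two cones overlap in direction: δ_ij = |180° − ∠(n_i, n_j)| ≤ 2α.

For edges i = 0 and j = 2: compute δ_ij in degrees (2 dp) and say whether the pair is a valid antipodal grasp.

δ = 10.93°, valid

α = atan 0.35 = 19.29°;  2α = 38.58°
edge 0: e_0 = (-0.19, +3.11);  n_0 = (+0.9981, +0.0610)
edge 2: e_2 = (-0.36, -2.76);  n_2 = (-0.9916, +0.1293)
∠(n_0, n_2) = 169.07°
δ = |180° − 169.07°| = 10.93°
10.93° ≤ 2α = 38.58°  →  valid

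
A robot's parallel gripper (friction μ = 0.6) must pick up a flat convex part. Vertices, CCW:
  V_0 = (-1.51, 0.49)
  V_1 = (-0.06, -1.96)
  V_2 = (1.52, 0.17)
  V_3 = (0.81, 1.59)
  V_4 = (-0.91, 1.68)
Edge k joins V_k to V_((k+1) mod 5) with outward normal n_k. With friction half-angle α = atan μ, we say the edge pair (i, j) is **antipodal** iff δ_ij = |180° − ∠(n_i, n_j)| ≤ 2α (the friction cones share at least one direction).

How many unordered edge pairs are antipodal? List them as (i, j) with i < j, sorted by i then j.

count = 5; pairs: (0,2), (0,3), (1,3), (1,4), (2,4)

α = atan 0.6 = 30.96°;  2α = 61.93°
n_0 = (-0.8606, -0.5093)
n_1 = (+0.8032, -0.5958)
n_2 = (+0.8944, +0.4472)
n_3 = (+0.0523, +0.9986)
n_4 = (-0.8929, +0.4502)
  (0,1): δ = 67.19°  ·
  (0,2): δ = 4.05°  ✓
  (0,3): δ = 56.39°  ✓
  (0,4): δ = 122.62°  ·
  (1,2): δ = 116.87°  ·
  (1,3): δ = 56.43°  ✓
  (1,4): δ = 9.81°  ✓
  (2,3): δ = 119.56°  ·
  (2,4): δ = 53.32°  ✓
  (3,4): δ = 113.76°  ·
antipodal pairs: 5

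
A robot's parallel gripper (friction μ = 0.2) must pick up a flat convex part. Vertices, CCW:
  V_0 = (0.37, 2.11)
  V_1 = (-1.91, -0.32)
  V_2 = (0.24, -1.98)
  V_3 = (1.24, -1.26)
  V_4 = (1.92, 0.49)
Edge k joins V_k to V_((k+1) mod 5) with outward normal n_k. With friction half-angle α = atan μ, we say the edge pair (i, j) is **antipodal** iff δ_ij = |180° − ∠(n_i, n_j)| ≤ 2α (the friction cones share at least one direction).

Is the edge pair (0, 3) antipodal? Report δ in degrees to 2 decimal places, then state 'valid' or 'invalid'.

α = atan 0.2 = 11.31°;  2α = 22.62°
edge 0: e_0 = (-2.28, -2.43);  n_0 = (-0.7293, +0.6842)
edge 3: e_3 = (+0.68, +1.75);  n_3 = (+0.9321, -0.3622)
∠(n_0, n_3) = 158.06°
δ = |180° − 158.06°| = 21.94°
21.94° ≤ 2α = 22.62°  →  valid

δ = 21.94°, valid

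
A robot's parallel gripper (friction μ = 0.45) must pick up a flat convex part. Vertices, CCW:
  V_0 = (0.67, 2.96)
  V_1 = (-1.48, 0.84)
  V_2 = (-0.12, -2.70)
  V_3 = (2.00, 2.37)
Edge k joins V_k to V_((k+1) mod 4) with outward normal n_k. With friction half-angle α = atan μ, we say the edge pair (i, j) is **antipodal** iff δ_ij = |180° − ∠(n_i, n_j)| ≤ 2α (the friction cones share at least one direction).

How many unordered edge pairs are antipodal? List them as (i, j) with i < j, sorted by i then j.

count = 3; pairs: (0,2), (1,2), (1,3)

α = atan 0.45 = 24.23°;  2α = 48.46°
n_0 = (-0.7021, +0.7121)
n_1 = (-0.9335, -0.3586)
n_2 = (+0.9226, -0.3858)
n_3 = (+0.4055, +0.9141)
  (0,1): δ = 113.58°  ·
  (0,2): δ = 22.71°  ✓
  (0,3): δ = 111.48°  ·
  (1,2): δ = 43.71°  ✓
  (1,3): δ = 45.06°  ✓
  (2,3): δ = 91.23°  ·
antipodal pairs: 3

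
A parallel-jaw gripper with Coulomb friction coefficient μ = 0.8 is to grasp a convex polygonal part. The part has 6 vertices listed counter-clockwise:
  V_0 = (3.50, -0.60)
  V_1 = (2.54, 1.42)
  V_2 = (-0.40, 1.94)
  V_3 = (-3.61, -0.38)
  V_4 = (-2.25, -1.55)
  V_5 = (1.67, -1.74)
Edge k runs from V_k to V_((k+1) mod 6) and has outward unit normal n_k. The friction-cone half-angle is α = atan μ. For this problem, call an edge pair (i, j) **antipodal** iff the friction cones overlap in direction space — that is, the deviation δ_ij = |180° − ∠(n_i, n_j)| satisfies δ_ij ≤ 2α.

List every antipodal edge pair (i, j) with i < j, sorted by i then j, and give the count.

α = atan 0.8 = 38.66°;  2α = 77.32°
n_0 = (+0.9032, +0.4292)
n_1 = (+0.1742, +0.9847)
n_2 = (-0.5858, +0.8105)
n_3 = (-0.6522, -0.7581)
n_4 = (-0.0484, -0.9988)
n_5 = (+0.5287, -0.8488)
  (0,1): δ = 125.45°  ·
  (0,2): δ = 79.56°  ·
  (0,3): δ = 23.88°  ✓
  (0,4): δ = 61.81°  ✓
  (0,5): δ = 96.50°  ·
  (1,2): δ = 134.11°  ·
  (1,3): δ = 30.68°  ✓
  (1,4): δ = 7.26°  ✓
  (1,5): δ = 41.95°  ✓
  (2,3): δ = 76.56°  ✓
  (2,4): δ = 38.63°  ✓
  (2,5): δ = 3.94°  ✓
  (3,4): δ = 142.07°  ·
  (3,5): δ = 107.37°  ·
  (4,5): δ = 145.30°  ·
antipodal pairs: 8

count = 8; pairs: (0,3), (0,4), (1,3), (1,4), (1,5), (2,3), (2,4), (2,5)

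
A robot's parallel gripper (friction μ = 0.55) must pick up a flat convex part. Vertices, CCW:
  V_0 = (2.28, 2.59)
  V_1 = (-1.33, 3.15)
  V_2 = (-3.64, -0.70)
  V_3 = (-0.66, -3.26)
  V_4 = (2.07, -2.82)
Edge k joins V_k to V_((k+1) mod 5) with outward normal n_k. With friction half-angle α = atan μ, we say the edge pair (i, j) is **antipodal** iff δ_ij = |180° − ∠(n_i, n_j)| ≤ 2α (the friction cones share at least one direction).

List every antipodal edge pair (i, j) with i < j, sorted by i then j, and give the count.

count = 5; pairs: (0,2), (0,3), (1,3), (1,4), (2,4)

α = atan 0.55 = 28.81°;  2α = 57.62°
n_0 = (+0.1533, +0.9882)
n_1 = (-0.8575, +0.5145)
n_2 = (-0.6516, -0.7585)
n_3 = (+0.1591, -0.9873)
n_4 = (+0.9992, -0.0388)
  (0,1): δ = 112.15°  ·
  (0,2): δ = 31.85°  ✓
  (0,3): δ = 17.97°  ✓
  (0,4): δ = 96.59°  ·
  (1,2): δ = 99.70°  ·
  (1,3): δ = 49.88°  ✓
  (1,4): δ = 28.74°  ✓
  (2,3): δ = 130.18°  ·
  (2,4): δ = 51.56°  ✓
  (3,4): δ = 101.38°  ·
antipodal pairs: 5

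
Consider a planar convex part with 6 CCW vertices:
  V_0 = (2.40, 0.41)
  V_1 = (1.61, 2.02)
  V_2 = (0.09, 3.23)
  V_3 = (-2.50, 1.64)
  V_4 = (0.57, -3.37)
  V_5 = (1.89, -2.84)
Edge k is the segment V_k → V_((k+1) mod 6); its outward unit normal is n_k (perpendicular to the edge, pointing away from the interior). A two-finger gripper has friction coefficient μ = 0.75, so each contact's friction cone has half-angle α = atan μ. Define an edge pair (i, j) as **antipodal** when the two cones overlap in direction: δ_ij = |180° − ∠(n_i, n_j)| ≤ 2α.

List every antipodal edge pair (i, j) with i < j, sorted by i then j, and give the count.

α = atan 0.75 = 36.87°;  2α = 73.74°
n_0 = (+0.8977, +0.4405)
n_1 = (+0.6228, +0.7824)
n_2 = (-0.5232, +0.8522)
n_3 = (-0.8527, -0.5225)
n_4 = (+0.3726, -0.9280)
n_5 = (+0.9879, -0.1550)
  (0,1): δ = 154.66°  ·
  (0,2): δ = 84.59°  ·
  (0,3): δ = 5.36°  ✓
  (0,4): δ = 85.74°  ·
  (0,5): δ = 144.95°  ·
  (1,2): δ = 109.93°  ·
  (1,3): δ = 19.98°  ✓
  (1,4): δ = 60.40°  ✓
  (1,5): δ = 119.60°  ·
  (2,3): δ = 90.05°  ·
  (2,4): δ = 9.67°  ✓
  (2,5): δ = 49.54°  ✓
  (3,4): δ = 99.62°  ·
  (3,5): δ = 40.42°  ✓
  (4,5): δ = 120.79°  ·
antipodal pairs: 6

count = 6; pairs: (0,3), (1,3), (1,4), (2,4), (2,5), (3,5)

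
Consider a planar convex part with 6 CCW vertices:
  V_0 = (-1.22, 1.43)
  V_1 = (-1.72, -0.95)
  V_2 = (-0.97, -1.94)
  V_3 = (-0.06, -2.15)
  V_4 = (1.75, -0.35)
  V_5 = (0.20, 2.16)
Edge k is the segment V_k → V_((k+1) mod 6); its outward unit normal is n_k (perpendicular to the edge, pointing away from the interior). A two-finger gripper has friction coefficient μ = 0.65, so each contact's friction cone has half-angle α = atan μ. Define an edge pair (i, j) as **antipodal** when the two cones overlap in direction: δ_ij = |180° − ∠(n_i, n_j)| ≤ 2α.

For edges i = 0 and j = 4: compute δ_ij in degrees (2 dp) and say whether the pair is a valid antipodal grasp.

δ = 43.56°, valid

α = atan 0.65 = 33.02°;  2α = 66.05°
edge 0: e_0 = (-0.50, -2.38);  n_0 = (-0.9786, +0.2056)
edge 4: e_4 = (-1.55, +2.51);  n_4 = (+0.8508, +0.5254)
∠(n_0, n_4) = 136.44°
δ = |180° − 136.44°| = 43.56°
43.56° ≤ 2α = 66.05°  →  valid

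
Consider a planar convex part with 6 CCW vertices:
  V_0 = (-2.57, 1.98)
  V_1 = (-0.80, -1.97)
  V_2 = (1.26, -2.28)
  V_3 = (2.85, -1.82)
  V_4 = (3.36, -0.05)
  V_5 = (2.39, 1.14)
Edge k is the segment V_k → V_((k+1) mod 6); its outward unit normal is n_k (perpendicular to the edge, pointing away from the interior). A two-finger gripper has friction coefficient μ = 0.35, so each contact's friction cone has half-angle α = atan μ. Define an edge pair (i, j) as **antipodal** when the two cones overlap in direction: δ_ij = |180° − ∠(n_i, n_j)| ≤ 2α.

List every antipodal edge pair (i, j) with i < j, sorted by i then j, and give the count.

count = 3; pairs: (0,4), (1,5), (2,5)

α = atan 0.35 = 19.29°;  2α = 38.58°
n_0 = (-0.9126, -0.4089)
n_1 = (-0.1488, -0.9889)
n_2 = (+0.2779, -0.9606)
n_3 = (+0.9609, -0.2769)
n_4 = (+0.7751, +0.6318)
n_5 = (+0.1670, +0.9860)
  (0,1): δ = 122.70°  ·
  (0,2): δ = 98.00°  ·
  (0,3): δ = 40.21°  ·
  (0,4): δ = 15.05°  ✓
  (0,5): δ = 56.25°  ·
  (1,2): δ = 155.31°  ·
  (1,3): δ = 97.52°  ·
  (1,4): δ = 42.26°  ·
  (1,5): δ = 1.05°  ✓
  (2,3): δ = 122.21°  ·
  (2,4): δ = 66.95°  ·
  (2,5): δ = 25.75°  ✓
  (3,4): δ = 124.74°  ·
  (3,5): δ = 83.54°  ·
  (4,5): δ = 138.80°  ·
antipodal pairs: 3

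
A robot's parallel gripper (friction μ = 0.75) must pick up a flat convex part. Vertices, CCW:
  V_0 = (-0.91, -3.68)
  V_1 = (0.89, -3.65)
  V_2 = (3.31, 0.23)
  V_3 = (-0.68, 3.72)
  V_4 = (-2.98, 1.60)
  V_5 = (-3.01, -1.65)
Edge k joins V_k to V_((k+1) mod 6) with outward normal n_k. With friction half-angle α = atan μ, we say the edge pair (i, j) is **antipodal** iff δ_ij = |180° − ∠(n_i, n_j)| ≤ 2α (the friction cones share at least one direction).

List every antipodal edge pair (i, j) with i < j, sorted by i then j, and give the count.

α = atan 0.75 = 36.87°;  2α = 73.74°
n_0 = (+0.0167, -0.9999)
n_1 = (+0.8485, -0.5292)
n_2 = (+0.6584, +0.7527)
n_3 = (-0.6777, +0.7353)
n_4 = (-1.0000, +0.0092)
n_5 = (-0.6950, -0.7190)
  (0,1): δ = 122.91°  ·
  (0,2): δ = 42.13°  ✓
  (0,3): δ = 41.71°  ✓
  (0,4): δ = 88.52°  ·
  (0,5): δ = 135.02°  ·
  (1,2): δ = 99.22°  ·
  (1,3): δ = 15.38°  ✓
  (1,4): δ = 31.42°  ✓
  (1,5): δ = 77.92°  ·
  (2,3): δ = 96.16°  ·
  (2,4): δ = 49.35°  ✓
  (2,5): δ = 2.85°  ✓
  (3,4): δ = 133.20°  ·
  (3,5): δ = 86.70°  ·
  (4,5): δ = 133.50°  ·
antipodal pairs: 6

count = 6; pairs: (0,2), (0,3), (1,3), (1,4), (2,4), (2,5)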